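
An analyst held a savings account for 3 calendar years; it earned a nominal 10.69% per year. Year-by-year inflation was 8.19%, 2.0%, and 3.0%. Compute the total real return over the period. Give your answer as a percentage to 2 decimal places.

19.32%

Cumulative inflation factor: 1.0819 × 1.020 × 1.030 ≈ 1.13664.
Nominal growth factor: 1.35620. Real growth factor = 1.35620 / 1.13664 ≈ 1.19317.
Total real return ≈ 19.3165%.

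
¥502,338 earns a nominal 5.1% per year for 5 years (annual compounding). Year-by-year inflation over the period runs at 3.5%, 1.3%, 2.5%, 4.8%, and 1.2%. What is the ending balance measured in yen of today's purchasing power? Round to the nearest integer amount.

¥565,190

Nominal value at maturity: ¥502,338 × (1 + 5.1%)^5 ≈ ¥644,184.
Price-level factor over 5 years: 1.035 × 1.013 × 1.025 × 1.048 × 1.012 ≈ 1.1397653653.
Dividing the nominal maturity value by the price-level factor gives the value in today's money.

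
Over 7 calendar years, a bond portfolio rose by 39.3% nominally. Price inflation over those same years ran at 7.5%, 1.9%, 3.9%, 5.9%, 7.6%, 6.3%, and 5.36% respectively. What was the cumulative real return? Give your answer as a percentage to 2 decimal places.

Cumulative inflation factor: 1.075 × 1.019 × 1.039 × 1.059 × 1.076 × 1.063 × 1.0536 ≈ 1.45250.
Nominal growth factor: 1.39300. Real growth factor = 1.39300 / 1.45250 ≈ 0.95904.
Total real return ≈ -4.0962%.

-4.10%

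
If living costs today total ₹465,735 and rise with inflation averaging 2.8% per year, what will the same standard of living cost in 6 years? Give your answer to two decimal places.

₹549,664.34

Cumulative price-level factor: (1+2.8%)^6 ≈ 1.1802083636.
Multiplying ₹465,735 by the price-level factor gives the future nominal sum.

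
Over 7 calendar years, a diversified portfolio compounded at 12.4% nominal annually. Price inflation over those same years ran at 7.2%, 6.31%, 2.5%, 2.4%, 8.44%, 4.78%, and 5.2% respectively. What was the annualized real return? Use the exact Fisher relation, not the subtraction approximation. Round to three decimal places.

6.803%

Cumulative inflation factor: 1.072 × 1.0631 × 1.025 × 1.024 × 1.0844 × 1.0478 × 1.052 ≈ 1.42980.
Nominal growth factor: 2.26654. Real growth factor = 2.26654 / 1.42980 ≈ 1.58521.
Annualized: 1.58521^(1/7) − 1 ≈ 0.06803.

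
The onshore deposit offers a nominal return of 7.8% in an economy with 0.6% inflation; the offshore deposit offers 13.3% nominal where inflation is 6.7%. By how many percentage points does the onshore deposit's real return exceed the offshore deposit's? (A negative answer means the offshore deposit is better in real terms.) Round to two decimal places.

The onshore deposit real return: 1.078/1.006 − 1 = 7.157%.
The offshore deposit real return: 1.133/1.067 − 1 = 6.186%.
Difference: 7.157 − 6.186 = 0.971 pp.

0.97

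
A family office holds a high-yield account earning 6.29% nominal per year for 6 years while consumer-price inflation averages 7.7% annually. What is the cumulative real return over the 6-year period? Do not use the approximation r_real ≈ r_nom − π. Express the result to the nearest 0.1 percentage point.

The annual real rate is (1+6.29%)/(1+7.7%) − 1 = -1.3092%.
Compounded over 6 years: (1 + -0.013092)^6 − 1 ≈ -0.07602.

-7.6%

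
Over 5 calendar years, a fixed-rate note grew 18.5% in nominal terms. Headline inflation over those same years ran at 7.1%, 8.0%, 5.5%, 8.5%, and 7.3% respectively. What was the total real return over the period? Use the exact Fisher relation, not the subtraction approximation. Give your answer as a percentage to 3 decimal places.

Cumulative inflation factor: 1.071 × 1.080 × 1.055 × 1.085 × 1.073 ≈ 1.42068.
Nominal growth factor: 1.18500. Real growth factor = 1.18500 / 1.42068 ≈ 0.83411.
Total real return ≈ -16.5890%.

-16.589%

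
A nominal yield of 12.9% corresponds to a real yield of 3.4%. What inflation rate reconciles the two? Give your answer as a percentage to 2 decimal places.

9.19%

From (1+r_nom) = (1+r_real)(1+π), we get 1+π = (1 + 12.9%)/(1 + 3.4%) = 1.129/1.034 ≈ 1.09188.
So π ≈ 9.1876%.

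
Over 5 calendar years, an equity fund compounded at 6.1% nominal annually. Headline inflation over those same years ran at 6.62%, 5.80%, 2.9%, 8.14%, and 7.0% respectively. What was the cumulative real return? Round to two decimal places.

0.11%

Cumulative inflation factor: 1.0662 × 1.0580 × 1.029 × 1.0814 × 1.070 ≈ 1.34310.
Nominal growth factor: 1.34455. Real growth factor = 1.34455 / 1.34310 ≈ 1.00108.
Total real return ≈ 0.1076%.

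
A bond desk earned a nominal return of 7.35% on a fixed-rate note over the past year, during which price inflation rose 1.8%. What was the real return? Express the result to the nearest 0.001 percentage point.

Real return via the Fisher equation: (1 + 7.35%)/(1 + 1.8%) − 1 = 1.0735/1.018 − 1 ≈ 0.05452.

5.452%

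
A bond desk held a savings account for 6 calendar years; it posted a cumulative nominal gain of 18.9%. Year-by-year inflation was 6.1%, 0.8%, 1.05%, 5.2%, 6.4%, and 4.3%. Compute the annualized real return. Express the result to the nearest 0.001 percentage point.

Cumulative inflation factor: 1.061 × 1.008 × 1.0105 × 1.052 × 1.064 × 1.043 ≈ 1.26169.
Nominal growth factor: 1.18900. Real growth factor = 1.18900 / 1.26169 ≈ 0.94238.
Annualized: 0.94238^(1/6) − 1 ≈ -0.00984.

-0.984%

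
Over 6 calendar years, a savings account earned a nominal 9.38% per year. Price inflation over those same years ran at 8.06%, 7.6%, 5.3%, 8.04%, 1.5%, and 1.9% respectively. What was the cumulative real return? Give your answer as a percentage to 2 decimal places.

Cumulative inflation factor: 1.0806 × 1.076 × 1.053 × 1.0804 × 1.015 × 1.019 ≈ 1.36814.
Nominal growth factor: 1.71249. Real growth factor = 1.71249 / 1.36814 ≈ 1.25169.
Total real return ≈ 25.1691%.

25.17%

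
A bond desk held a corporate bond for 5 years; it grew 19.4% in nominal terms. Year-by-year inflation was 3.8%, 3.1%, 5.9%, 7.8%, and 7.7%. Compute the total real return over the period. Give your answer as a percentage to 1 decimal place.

Cumulative inflation factor: 1.038 × 1.031 × 1.059 × 1.078 × 1.077 ≈ 1.31579.
Nominal growth factor: 1.19400. Real growth factor = 1.19400 / 1.31579 ≈ 0.90744.
Total real return ≈ -9.2560%.

-9.3%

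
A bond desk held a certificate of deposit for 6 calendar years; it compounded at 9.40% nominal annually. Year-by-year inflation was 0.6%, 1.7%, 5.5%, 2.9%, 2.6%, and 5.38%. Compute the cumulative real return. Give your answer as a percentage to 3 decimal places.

Cumulative inflation factor: 1.006 × 1.017 × 1.055 × 1.029 × 1.026 × 1.0538 ≈ 1.20086.
Nominal growth factor: 1.71437. Real growth factor = 1.71437 / 1.20086 ≈ 1.42762.
Total real return ≈ 42.7617%.

42.762%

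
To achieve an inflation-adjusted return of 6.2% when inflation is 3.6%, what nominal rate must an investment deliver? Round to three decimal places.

By the Fisher equation, 1 + r_nom = (1 + 6.2%)(1 + 3.6%) = 1.062 × 1.036 = 1.100232.
So r_nom = 10.0232%.

10.023%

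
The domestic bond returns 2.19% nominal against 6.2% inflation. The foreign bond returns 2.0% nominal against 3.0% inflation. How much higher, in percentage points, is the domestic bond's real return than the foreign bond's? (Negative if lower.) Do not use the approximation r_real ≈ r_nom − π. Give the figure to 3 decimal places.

The domestic bond real return: 1.0219/1.062 − 1 = -3.7759%.
The foreign bond real return: 1.020/1.030 − 1 = -0.9709%.
Difference: -3.7759 − (-0.9709) = -2.8050 pp.

-2.805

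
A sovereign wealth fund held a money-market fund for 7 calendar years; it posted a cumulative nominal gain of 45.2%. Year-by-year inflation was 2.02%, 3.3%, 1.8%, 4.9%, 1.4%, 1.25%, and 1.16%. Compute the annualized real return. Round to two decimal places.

Cumulative inflation factor: 1.0202 × 1.033 × 1.018 × 1.049 × 1.014 × 1.0125 × 1.0116 ≈ 1.16883.
Nominal growth factor: 1.45200. Real growth factor = 1.45200 / 1.16883 ≈ 1.24227.
Annualized: 1.24227^(1/7) − 1 ≈ 0.03148.

3.15%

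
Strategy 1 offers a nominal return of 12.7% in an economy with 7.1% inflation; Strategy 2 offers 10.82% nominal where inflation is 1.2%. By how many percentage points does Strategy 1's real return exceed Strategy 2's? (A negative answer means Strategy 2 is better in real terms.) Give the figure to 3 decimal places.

-4.277

Strategy 1 real return: 1.127/1.071 − 1 = 5.2288%.
Strategy 2 real return: 1.1082/1.012 − 1 = 9.5059%.
Difference: 5.2288 − 9.5059 = -4.2771 pp.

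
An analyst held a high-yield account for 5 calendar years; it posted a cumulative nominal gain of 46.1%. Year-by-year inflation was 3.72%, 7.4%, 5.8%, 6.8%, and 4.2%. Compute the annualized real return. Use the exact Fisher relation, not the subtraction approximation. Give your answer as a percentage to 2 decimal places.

2.18%

Cumulative inflation factor: 1.0372 × 1.074 × 1.058 × 1.068 × 1.042 ≈ 1.31157.
Nominal growth factor: 1.46100. Real growth factor = 1.46100 / 1.31157 ≈ 1.11393.
Annualized: 1.11393^(1/5) − 1 ≈ 0.02181.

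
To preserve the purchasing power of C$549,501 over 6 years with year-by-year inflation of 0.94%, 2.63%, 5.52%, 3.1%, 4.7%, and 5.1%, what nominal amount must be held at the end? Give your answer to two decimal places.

C$681,473.48

Cumulative price-level factor: 1.0094 × 1.0263 × 1.0552 × 1.031 × 1.047 × 1.051 ≈ 1.2401678679.
Multiplying C$549,501 by the price-level factor gives the future nominal sum.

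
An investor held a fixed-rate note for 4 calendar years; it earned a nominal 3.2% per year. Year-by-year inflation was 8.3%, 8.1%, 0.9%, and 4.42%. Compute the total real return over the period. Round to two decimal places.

Cumulative inflation factor: 1.083 × 1.081 × 1.009 × 1.0442 ≈ 1.23347.
Nominal growth factor: 1.13428. Real growth factor = 1.13428 / 1.23347 ≈ 0.91958.
Total real return ≈ -8.0419%.

-8.04%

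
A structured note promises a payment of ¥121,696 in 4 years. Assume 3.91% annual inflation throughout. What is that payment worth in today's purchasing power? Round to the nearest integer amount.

Price-level factor over 4 years: (1 + 3.91%)^4 ≈ 1.1658143031.
Purchasing power today: ¥121,696 divided by that factor.

¥104,387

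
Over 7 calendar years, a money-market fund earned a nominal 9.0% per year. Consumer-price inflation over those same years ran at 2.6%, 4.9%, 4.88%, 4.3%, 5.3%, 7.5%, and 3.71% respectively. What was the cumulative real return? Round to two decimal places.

32.26%

Cumulative inflation factor: 1.026 × 1.049 × 1.0488 × 1.043 × 1.053 × 1.075 × 1.0371 ≈ 1.38216.
Nominal growth factor: 1.82804. Real growth factor = 1.82804 / 1.38216 ≈ 1.32260.
Total real return ≈ 32.2599%.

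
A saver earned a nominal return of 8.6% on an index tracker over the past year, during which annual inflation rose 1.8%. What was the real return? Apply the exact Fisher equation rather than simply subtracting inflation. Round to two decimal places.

6.68%

Real return via the Fisher equation: (1 + 8.6%)/(1 + 1.8%) − 1 = 1.086/1.018 − 1 ≈ 0.06680.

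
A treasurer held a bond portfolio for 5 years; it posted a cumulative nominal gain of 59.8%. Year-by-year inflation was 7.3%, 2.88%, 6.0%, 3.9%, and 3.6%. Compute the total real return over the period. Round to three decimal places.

Cumulative inflation factor: 1.073 × 1.0288 × 1.060 × 1.039 × 1.036 ≈ 1.25954.
Nominal growth factor: 1.59800. Real growth factor = 1.59800 / 1.25954 ≈ 1.26872.
Total real return ≈ 26.8717%.

26.872%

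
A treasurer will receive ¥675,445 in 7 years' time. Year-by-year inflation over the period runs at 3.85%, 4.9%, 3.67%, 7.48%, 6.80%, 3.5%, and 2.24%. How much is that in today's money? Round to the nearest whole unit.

Price-level factor over 7 years: 1.0385 × 1.049 × 1.0367 × 1.0748 × 1.0680 × 1.035 × 1.0224 ≈ 1.3718138671.
Purchasing power today: ¥675,445 divided by that factor.

¥492,374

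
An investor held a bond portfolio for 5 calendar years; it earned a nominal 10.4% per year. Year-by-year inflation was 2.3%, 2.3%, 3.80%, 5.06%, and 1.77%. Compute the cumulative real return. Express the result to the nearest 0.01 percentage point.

Cumulative inflation factor: 1.023 × 1.023 × 1.0380 × 1.0506 × 1.0177 ≈ 1.16146.
Nominal growth factor: 1.64001. Real growth factor = 1.64001 / 1.16146 ≈ 1.41202.
Total real return ≈ 41.2016%.

41.20%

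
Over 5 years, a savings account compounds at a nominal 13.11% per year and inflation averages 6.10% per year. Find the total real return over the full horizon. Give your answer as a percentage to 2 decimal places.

The annual real rate is (1+13.11%)/(1+6.10%) − 1 = 6.6070%.
Compounded over 5 years: (1 + 0.066070)^5 − 1 ≈ 0.37698.

37.70%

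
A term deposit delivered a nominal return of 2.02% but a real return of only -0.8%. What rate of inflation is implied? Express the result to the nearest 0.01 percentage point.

2.84%

From (1+r_nom) = (1+r_real)(1+π), we get 1+π = (1 + 2.02%)/(1 − 0.8%) = 1.0202/0.992 ≈ 1.02843.
So π ≈ 2.8427%.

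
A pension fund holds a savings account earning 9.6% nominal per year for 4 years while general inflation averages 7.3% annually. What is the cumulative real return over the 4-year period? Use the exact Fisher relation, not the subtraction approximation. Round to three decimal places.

8.854%

The annual real rate is (1+9.6%)/(1+7.3%) − 1 = 2.1435%.
Compounded over 4 years: (1 + 0.021435)^4 − 1 ≈ 0.08854.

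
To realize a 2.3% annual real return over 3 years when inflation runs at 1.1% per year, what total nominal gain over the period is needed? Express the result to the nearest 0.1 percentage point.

10.6%

Required annual nominal rate: (1+2.3%)(1+1.1%) − 1 = 3.4253%.
Cumulative over 3 years: (1 + 0.034253)^3 − 1 ≈ 0.10632.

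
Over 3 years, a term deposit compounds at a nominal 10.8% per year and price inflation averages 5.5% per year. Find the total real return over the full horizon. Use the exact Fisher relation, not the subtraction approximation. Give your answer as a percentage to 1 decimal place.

The annual real rate is (1+10.8%)/(1+5.5%) − 1 = 5.0237%.
Compounded over 3 years: (1 + 0.050237)^3 − 1 ≈ 0.15841.

15.8%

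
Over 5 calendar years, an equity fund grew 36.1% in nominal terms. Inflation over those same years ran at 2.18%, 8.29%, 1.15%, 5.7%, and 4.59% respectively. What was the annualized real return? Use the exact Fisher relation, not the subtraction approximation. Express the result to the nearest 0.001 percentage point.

Cumulative inflation factor: 1.0218 × 1.0829 × 1.0115 × 1.057 × 1.0459 ≈ 1.23733.
Nominal growth factor: 1.36100. Real growth factor = 1.36100 / 1.23733 ≈ 1.09995.
Annualized: 1.09995^(1/5) − 1 ≈ 0.01924.

1.924%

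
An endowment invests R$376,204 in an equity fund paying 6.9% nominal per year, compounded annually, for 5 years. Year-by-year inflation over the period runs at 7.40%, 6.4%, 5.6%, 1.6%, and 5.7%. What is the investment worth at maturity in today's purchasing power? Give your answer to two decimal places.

R$405,259.69

Nominal value at maturity: R$376,204 × (1 + 6.9%)^5 ≈ R$525,184.54.
Price-level factor over 5 years: 1.0740 × 1.064 × 1.056 × 1.016 × 1.057 ≈ 1.2959209858.
Dividing the nominal maturity value by the price-level factor gives the value in today's money.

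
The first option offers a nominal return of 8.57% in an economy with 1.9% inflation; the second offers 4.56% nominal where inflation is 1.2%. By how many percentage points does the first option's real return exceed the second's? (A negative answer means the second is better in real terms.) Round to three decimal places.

3.225

The first option real return: 1.0857/1.019 − 1 = 6.5456%.
The second real return: 1.0456/1.012 − 1 = 3.3202%.
Difference: 6.5456 − 3.3202 = 3.2254 pp.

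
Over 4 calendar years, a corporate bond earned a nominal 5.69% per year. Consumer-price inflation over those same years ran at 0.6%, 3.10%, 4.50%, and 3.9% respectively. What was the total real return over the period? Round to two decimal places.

10.80%

Cumulative inflation factor: 1.006 × 1.0310 × 1.0450 × 1.039 ≈ 1.12613.
Nominal growth factor: 1.24777. Real growth factor = 1.24777 / 1.12613 ≈ 1.10802.
Total real return ≈ 10.8019%.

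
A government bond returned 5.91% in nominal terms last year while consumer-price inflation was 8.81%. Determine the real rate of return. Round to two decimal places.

Real return via the Fisher equation: (1 + 5.91%)/(1 + 8.81%) − 1 = 1.0591/1.0881 − 1 ≈ -0.02665.

-2.67%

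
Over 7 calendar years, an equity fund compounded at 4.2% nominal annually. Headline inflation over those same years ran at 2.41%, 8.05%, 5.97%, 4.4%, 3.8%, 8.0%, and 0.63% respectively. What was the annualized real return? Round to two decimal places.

Cumulative inflation factor: 1.0241 × 1.0805 × 1.0597 × 1.044 × 1.038 × 1.080 × 1.0063 ≈ 1.38102.
Nominal growth factor: 1.33375. Real growth factor = 1.33375 / 1.38102 ≈ 0.96577.
Annualized: 0.96577^(1/7) − 1 ≈ -0.00496.

-0.50%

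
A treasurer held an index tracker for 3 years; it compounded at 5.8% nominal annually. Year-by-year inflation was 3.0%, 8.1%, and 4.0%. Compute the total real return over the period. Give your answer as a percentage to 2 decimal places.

2.27%

Cumulative inflation factor: 1.030 × 1.081 × 1.040 ≈ 1.15797.
Nominal growth factor: 1.18429. Real growth factor = 1.18429 / 1.15797 ≈ 1.02273.
Total real return ≈ 2.2729%.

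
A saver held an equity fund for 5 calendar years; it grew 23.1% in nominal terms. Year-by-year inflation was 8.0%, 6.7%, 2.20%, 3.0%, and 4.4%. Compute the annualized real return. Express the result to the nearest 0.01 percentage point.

-0.57%

Cumulative inflation factor: 1.080 × 1.067 × 1.0220 × 1.030 × 1.044 ≈ 1.26642.
Nominal growth factor: 1.23100. Real growth factor = 1.23100 / 1.26642 ≈ 0.97203.
Annualized: 0.97203^(1/5) − 1 ≈ -0.00566.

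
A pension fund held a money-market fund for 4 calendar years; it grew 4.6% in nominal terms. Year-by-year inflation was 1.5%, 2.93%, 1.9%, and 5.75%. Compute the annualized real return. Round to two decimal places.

-1.82%

Cumulative inflation factor: 1.015 × 1.0293 × 1.019 × 1.0575 ≈ 1.12580.
Nominal growth factor: 1.04600. Real growth factor = 1.04600 / 1.12580 ≈ 0.92911.
Annualized: 0.92911^(1/4) − 1 ≈ -0.01821.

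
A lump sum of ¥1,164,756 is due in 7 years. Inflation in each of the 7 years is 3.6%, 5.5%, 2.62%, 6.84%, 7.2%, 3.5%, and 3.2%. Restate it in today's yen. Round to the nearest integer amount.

Price-level factor over 7 years: 1.036 × 1.055 × 1.0262 × 1.0684 × 1.072 × 1.035 × 1.032 ≈ 1.3721226618.
Purchasing power today: ¥1,164,756 divided by that factor.

¥848,872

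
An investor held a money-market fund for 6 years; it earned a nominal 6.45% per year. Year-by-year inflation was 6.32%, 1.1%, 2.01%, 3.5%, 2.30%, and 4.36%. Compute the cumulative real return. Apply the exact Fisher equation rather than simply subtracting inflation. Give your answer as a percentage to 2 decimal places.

20.09%

Cumulative inflation factor: 1.0632 × 1.011 × 1.0201 × 1.035 × 1.0230 × 1.0436 ≈ 1.21160.
Nominal growth factor: 1.45504. Real growth factor = 1.45504 / 1.21160 ≈ 1.20092.
Total real return ≈ 20.0923%.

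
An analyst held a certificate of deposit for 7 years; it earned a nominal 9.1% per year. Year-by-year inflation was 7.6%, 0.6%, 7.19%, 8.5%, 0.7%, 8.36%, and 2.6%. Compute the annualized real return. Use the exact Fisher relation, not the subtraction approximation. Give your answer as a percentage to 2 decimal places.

3.88%

Cumulative inflation factor: 1.076 × 1.006 × 1.0719 × 1.085 × 1.007 × 1.0836 × 1.026 ≈ 1.40942.
Nominal growth factor: 1.83981. Real growth factor = 1.83981 / 1.40942 ≈ 1.30537.
Annualized: 1.30537^(1/7) − 1 ≈ 0.03880.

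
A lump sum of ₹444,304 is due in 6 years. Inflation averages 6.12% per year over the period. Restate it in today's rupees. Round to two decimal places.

₹311,097.68

Price-level factor over 6 years: (1 + 6.12%)^6 ≈ 1.4281816471.
Purchasing power today: ₹444,304 divided by that factor.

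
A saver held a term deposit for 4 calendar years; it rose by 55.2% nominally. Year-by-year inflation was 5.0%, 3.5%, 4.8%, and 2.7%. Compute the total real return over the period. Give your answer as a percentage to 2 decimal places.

Cumulative inflation factor: 1.050 × 1.035 × 1.048 × 1.027 ≈ 1.16966.
Nominal growth factor: 1.55200. Real growth factor = 1.55200 / 1.16966 ≈ 1.32688.
Total real return ≈ 32.6876%.

32.69%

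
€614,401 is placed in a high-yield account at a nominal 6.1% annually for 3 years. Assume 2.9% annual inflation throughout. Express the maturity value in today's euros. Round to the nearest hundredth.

Nominal value at maturity: €614,401 × (1 + 6.1%)^3 ≈ €733,834.40.
Price-level factor over 3 years: (1 + 2.9%)^3 = 1.089547389.
Dividing the nominal maturity value by the price-level factor gives the value in today's money.

€673,522.24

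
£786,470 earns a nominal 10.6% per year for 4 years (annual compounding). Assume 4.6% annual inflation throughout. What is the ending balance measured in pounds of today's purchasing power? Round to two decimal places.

Nominal value at maturity: £786,470 × (1 + 10.6%)^4 ≈ £1,176,800.02.
Price-level factor over 4 years: (1 + 4.6%)^4 ≈ 1.1970898215.
The maturity value deflated by that factor is the answer in today's purchasing power.

£983,050.73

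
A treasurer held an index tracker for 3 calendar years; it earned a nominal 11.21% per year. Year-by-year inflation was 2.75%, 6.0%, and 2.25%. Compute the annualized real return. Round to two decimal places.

Cumulative inflation factor: 1.0275 × 1.060 × 1.0225 ≈ 1.11366.
Nominal growth factor: 1.37541. Real growth factor = 1.37541 / 1.11366 ≈ 1.23504.
Annualized: 1.23504^(1/3) − 1 ≈ 0.07290.

7.29%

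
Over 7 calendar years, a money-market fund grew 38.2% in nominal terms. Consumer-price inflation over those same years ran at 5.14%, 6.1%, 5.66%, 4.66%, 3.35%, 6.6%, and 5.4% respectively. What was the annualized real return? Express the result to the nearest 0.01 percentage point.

-0.51%

Cumulative inflation factor: 1.0514 × 1.061 × 1.0566 × 1.0466 × 1.0335 × 1.066 × 1.054 ≈ 1.43246.
Nominal growth factor: 1.38200. Real growth factor = 1.38200 / 1.43246 ≈ 0.96477.
Annualized: 0.96477^(1/7) − 1 ≈ -0.00511.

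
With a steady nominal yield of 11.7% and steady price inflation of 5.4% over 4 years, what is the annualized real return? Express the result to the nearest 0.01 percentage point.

With constant rates the annual real return is the same each year: (1+11.7%)/(1+5.4%) − 1 = 0.05977.

5.98%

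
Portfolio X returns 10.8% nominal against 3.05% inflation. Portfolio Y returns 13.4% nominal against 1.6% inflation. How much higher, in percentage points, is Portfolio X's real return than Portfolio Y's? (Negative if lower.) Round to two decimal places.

Portfolio X real return: 1.108/1.0305 − 1 = 7.521%.
Portfolio Y real return: 1.134/1.016 − 1 = 11.614%.
Difference: 7.521 − 11.614 = -4.093 pp.

-4.09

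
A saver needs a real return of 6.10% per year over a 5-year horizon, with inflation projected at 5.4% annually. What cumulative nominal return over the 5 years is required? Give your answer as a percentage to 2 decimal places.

74.90%

Required annual nominal rate: (1+6.10%)(1+5.4%) − 1 = 11.8294%.
Cumulative over 5 years: (1 + 0.118294)^5 − 1 ≈ 0.74896.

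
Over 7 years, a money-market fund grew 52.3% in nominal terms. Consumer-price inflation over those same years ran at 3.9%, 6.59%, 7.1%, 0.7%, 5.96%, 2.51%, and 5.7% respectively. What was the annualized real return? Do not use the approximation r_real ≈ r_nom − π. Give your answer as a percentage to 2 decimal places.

Cumulative inflation factor: 1.039 × 1.0659 × 1.071 × 1.007 × 1.0596 × 1.0251 × 1.057 ≈ 1.37131.
Nominal growth factor: 1.52300. Real growth factor = 1.52300 / 1.37131 ≈ 1.11062.
Annualized: 1.11062^(1/7) − 1 ≈ 0.01510.

1.51%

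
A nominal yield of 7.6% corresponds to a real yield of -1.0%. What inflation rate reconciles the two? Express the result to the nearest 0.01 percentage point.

8.69%

From (1+r_nom) = (1+r_real)(1+π), we get 1+π = (1 + 7.6%)/(1 − 1.0%) = 1.076/0.990 ≈ 1.08687.
So π ≈ 8.6869%.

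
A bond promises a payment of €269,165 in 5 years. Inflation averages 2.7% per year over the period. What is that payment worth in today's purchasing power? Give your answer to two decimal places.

Price-level factor over 5 years: (1 + 2.7%)^5 ≈ 1.1424895016.
Purchasing power today: €269,165 divided by that factor.

€235,595.16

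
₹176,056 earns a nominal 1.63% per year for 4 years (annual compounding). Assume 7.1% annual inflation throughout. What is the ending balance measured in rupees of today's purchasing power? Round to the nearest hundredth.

Nominal value at maturity: ₹176,056 × (1 + 1.63%)^4 ≈ ₹187,818.57.
Price-level factor over 4 years: (1 + 7.1%)^4 ≈ 1.3157030557.
Dividing the nominal maturity value by the price-level factor gives the value in today's money.

₹142,751.49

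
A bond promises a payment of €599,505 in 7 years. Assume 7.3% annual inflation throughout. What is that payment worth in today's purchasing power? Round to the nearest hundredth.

Price-level factor over 7 years: (1 + 7.3%)^7 ≈ 1.6375631383.
Purchasing power today: €599,505 divided by that factor.

€366,095.81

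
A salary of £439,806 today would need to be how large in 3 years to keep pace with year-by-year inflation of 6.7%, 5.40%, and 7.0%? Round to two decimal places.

£529,236.71

Cumulative price-level factor: 1.067 × 1.0540 × 1.070 = 1.20334126.
Multiplying £439,806 by the price-level factor gives the future nominal sum.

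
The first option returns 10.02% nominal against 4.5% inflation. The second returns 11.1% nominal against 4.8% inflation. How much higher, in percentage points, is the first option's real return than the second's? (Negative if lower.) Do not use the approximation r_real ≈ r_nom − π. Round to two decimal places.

-0.73

The first option real return: 1.1002/1.045 − 1 = 5.282%.
The second real return: 1.111/1.048 − 1 = 6.011%.
Difference: 5.282 − 6.011 = -0.729 pp.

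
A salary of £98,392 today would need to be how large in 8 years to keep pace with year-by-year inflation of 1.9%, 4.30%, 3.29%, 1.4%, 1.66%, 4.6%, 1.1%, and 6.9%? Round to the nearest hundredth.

£125,870.85

Cumulative price-level factor: 1.019 × 1.0430 × 1.0329 × 1.014 × 1.0166 × 1.046 × 1.011 × 1.069 ≈ 1.2792793086.
The nominal amount required is £98,392 scaled up by that factor.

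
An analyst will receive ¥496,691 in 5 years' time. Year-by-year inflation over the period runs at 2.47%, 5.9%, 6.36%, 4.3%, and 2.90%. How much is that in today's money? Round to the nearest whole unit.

Price-level factor over 5 years: 1.0247 × 1.059 × 1.0636 × 1.043 × 1.0290 ≈ 1.2387130363.
Purchasing power today: ¥496,691 divided by that factor.

¥400,973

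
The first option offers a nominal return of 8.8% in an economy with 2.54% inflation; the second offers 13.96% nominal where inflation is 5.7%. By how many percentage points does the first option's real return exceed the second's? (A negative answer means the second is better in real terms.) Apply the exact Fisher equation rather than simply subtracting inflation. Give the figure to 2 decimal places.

-1.71

The first option real return: 1.088/1.0254 − 1 = 6.105%.
The second real return: 1.1396/1.057 − 1 = 7.815%.
Difference: 6.105 − 7.815 = -1.710 pp.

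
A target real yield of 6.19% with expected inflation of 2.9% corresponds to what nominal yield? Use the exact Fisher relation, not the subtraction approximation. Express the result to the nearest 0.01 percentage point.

9.27%

By the Fisher equation, 1 + r_nom = (1 + 6.19%)(1 + 2.9%) = 1.0619 × 1.029 = 1.0926951.
So r_nom = 9.26951%.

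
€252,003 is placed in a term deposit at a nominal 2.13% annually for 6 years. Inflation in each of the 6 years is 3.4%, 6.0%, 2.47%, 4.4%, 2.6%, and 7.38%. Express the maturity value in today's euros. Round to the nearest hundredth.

Nominal value at maturity: €252,003 × (1 + 2.13%)^6 ≈ €285,973.44.
Price-level factor over 6 years: 1.034 × 1.060 × 1.0247 × 1.044 × 1.026 × 1.0738 ≈ 1.2917973798.
The maturity value deflated by that factor is the answer in today's purchasing power.

€221,376.39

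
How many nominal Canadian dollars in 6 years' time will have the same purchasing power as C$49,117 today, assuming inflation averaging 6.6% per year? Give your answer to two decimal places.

C$72,073.41

Cumulative price-level factor: (1+6.6%)^6 ≈ 1.4673821377.
Multiplying C$49,117 by the price-level factor gives the future nominal sum.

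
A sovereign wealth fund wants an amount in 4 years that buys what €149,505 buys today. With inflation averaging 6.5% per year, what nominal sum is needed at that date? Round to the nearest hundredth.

€192,333.15

Cumulative price-level factor: (1+6.5%)^4 ≈ 1.2864663506.
The nominal amount required is €149,505 scaled up by that factor.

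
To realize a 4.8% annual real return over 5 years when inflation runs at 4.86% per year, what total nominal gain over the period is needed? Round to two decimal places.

Required annual nominal rate: (1+4.8%)(1+4.86%) − 1 = 9.89328%.
Cumulative over 5 years: (1 + 0.0989328)^5 − 1 ≈ 0.60271.

60.27%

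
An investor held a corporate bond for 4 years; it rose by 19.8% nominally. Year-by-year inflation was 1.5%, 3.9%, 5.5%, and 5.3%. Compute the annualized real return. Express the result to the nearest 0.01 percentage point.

0.56%

Cumulative inflation factor: 1.015 × 1.039 × 1.055 × 1.053 ≈ 1.17155.
Nominal growth factor: 1.19800. Real growth factor = 1.19800 / 1.17155 ≈ 1.02257.
Annualized: 1.02257^(1/4) − 1 ≈ 0.00560.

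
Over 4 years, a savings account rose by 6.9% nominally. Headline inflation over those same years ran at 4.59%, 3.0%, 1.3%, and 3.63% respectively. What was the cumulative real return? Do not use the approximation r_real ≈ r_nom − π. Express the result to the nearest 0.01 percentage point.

-5.47%

Cumulative inflation factor: 1.0459 × 1.030 × 1.013 × 1.0363 ≈ 1.13090.
Nominal growth factor: 1.06900. Real growth factor = 1.06900 / 1.13090 ≈ 0.94527.
Total real return ≈ -5.4731%.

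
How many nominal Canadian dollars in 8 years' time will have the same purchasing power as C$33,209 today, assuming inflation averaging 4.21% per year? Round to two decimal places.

C$46,188.19

Cumulative price-level factor: (1+4.21%)^8 ≈ 1.3908335785.
The nominal amount required is C$33,209 scaled up by that factor.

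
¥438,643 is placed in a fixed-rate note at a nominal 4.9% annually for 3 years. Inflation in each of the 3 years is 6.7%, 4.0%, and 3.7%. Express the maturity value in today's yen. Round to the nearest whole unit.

¥440,009

Nominal value at maturity: ¥438,643 × (1 + 4.9%)^3 ≈ ¥506,335.
Price-level factor over 3 years: 1.067 × 1.040 × 1.037 = 1.15073816.
Dividing the nominal maturity value by the price-level factor gives the value in today's money.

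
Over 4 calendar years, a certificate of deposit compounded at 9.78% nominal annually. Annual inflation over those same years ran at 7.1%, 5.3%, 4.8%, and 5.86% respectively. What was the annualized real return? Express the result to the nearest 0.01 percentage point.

3.80%

Cumulative inflation factor: 1.071 × 1.053 × 1.048 × 1.0586 ≈ 1.25115.
Nominal growth factor: 1.45242. Real growth factor = 1.45242 / 1.25115 ≈ 1.16087.
Annualized: 1.16087^(1/4) − 1 ≈ 0.03800.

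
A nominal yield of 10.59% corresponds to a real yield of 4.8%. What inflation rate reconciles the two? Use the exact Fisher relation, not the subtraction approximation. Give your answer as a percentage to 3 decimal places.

From (1+r_nom) = (1+r_real)(1+π), we get 1+π = (1 + 10.59%)/(1 + 4.8%) = 1.1059/1.048 ≈ 1.05525.
So π ≈ 5.5248%.

5.525%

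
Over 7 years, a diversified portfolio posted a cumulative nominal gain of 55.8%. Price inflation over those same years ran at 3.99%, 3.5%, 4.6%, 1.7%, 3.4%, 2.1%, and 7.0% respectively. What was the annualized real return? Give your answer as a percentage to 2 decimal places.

Cumulative inflation factor: 1.0399 × 1.035 × 1.046 × 1.017 × 1.034 × 1.021 × 1.070 ≈ 1.29335.
Nominal growth factor: 1.55800. Real growth factor = 1.55800 / 1.29335 ≈ 1.20463.
Annualized: 1.20463^(1/7) − 1 ≈ 0.02695.

2.70%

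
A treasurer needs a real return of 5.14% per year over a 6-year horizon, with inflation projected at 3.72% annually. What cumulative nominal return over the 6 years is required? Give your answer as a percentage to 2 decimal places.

Required annual nominal rate: (1+5.14%)(1+3.72%) − 1 = 9.051208%.
Cumulative over 6 years: (1 + 0.09051208)^6 − 1 ≈ 0.68183.

68.18%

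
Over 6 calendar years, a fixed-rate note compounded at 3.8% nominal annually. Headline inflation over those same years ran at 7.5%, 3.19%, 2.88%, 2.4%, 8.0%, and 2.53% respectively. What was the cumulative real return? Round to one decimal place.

Cumulative inflation factor: 1.075 × 1.0319 × 1.0288 × 1.024 × 1.080 × 1.0253 ≈ 1.29405.
Nominal growth factor: 1.25079. Real growth factor = 1.25079 / 1.29405 ≈ 0.96657.
Total real return ≈ -3.3432%.

-3.3%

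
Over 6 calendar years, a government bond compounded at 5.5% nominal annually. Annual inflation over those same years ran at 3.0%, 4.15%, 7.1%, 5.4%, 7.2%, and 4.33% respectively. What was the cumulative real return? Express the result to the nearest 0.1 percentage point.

Cumulative inflation factor: 1.030 × 1.0415 × 1.071 × 1.054 × 1.072 × 1.0433 ≈ 1.35435.
Nominal growth factor: 1.37884. Real growth factor = 1.37884 / 1.35435 ≈ 1.01809.
Total real return ≈ 1.8085%.

1.8%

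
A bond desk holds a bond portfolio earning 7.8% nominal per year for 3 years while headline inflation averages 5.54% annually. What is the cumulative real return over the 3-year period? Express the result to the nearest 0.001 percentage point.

6.563%

The annual real rate is (1+7.8%)/(1+5.54%) − 1 = 2.1414%.
Compounded over 3 years: (1 + 0.021414)^3 − 1 ≈ 0.06563.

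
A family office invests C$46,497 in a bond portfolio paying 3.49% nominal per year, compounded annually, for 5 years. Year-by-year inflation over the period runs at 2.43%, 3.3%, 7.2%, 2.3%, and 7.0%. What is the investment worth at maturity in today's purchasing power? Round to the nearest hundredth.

C$44,456.49

Nominal value at maturity: C$46,497 × (1 + 3.49%)^5 ≈ C$55,197.18.
Price-level factor over 5 years: 1.0243 × 1.033 × 1.072 × 1.023 × 1.070 ≈ 1.2415999631.
Dividing the nominal maturity value by the price-level factor gives the value in today's money.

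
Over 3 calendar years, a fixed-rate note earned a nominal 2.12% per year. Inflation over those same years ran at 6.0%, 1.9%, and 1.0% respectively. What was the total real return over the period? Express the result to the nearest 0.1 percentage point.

Cumulative inflation factor: 1.060 × 1.019 × 1.010 ≈ 1.09094.
Nominal growth factor: 1.06496. Real growth factor = 1.06496 / 1.09094 ≈ 0.97618.
Total real return ≈ -2.3818%.

-2.4%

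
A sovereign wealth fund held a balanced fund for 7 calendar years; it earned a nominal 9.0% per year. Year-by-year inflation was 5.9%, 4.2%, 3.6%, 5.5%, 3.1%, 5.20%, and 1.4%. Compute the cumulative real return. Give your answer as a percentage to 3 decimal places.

37.815%

Cumulative inflation factor: 1.059 × 1.042 × 1.036 × 1.055 × 1.031 × 1.0520 × 1.014 ≈ 1.32644.
Nominal growth factor: 1.82804. Real growth factor = 1.82804 / 1.32644 ≈ 1.37815.
Total real return ≈ 37.8152%.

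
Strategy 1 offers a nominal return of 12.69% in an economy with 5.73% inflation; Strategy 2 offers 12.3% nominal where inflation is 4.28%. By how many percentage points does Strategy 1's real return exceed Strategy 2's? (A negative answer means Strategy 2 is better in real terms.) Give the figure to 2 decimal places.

Strategy 1 real return: 1.1269/1.0573 − 1 = 6.583%.
Strategy 2 real return: 1.123/1.0428 − 1 = 7.691%.
Difference: 6.583 − 7.691 = -1.108 pp.

-1.11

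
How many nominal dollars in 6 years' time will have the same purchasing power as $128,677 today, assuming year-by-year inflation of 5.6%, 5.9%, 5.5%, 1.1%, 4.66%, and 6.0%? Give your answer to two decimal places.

$170,275.05

Cumulative price-level factor: 1.056 × 1.059 × 1.055 × 1.011 × 1.0466 × 1.060 ≈ 1.3232749438.
Multiplying $128,677 by the price-level factor gives the future nominal sum.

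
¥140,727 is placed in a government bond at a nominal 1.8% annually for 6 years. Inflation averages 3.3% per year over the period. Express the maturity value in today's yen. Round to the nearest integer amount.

Nominal value at maturity: ¥140,727 × (1 + 1.8%)^6 ≈ ¥156,626.
Price-level factor over 6 years: (1 + 3.3%)^6 ≈ 1.2150717649.
The maturity value deflated by that factor is the answer in today's purchasing power.

¥128,903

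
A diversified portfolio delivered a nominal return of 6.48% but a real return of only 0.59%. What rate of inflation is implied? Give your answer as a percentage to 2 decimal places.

From (1+r_nom) = (1+r_real)(1+π), we get 1+π = (1 + 6.48%)/(1 + 0.59%) = 1.0648/1.0059 ≈ 1.05855.
So π ≈ 5.8555%.

5.86%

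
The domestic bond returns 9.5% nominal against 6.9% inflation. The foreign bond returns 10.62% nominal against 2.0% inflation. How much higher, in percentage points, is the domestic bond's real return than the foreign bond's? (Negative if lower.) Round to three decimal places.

The domestic bond real return: 1.095/1.069 − 1 = 2.4322%.
The foreign bond real return: 1.1062/1.020 − 1 = 8.4510%.
Difference: 2.4322 − 8.4510 = -6.0188 pp.

-6.019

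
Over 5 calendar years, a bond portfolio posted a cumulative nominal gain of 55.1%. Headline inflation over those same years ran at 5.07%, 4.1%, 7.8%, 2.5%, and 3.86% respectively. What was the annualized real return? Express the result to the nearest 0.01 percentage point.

Cumulative inflation factor: 1.0507 × 1.041 × 1.078 × 1.025 × 1.0386 ≈ 1.25522.
Nominal growth factor: 1.55100. Real growth factor = 1.55100 / 1.25522 ≈ 1.23564.
Annualized: 1.23564^(1/5) − 1 ≈ 0.04323.

4.32%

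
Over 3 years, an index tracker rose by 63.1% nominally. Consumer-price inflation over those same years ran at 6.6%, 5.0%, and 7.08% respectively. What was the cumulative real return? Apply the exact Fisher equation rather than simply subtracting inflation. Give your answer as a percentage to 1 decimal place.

Cumulative inflation factor: 1.066 × 1.050 × 1.0708 ≈ 1.19855.
Nominal growth factor: 1.63100. Real growth factor = 1.63100 / 1.19855 ≈ 1.36082.
Total real return ≈ 36.0815%.

36.1%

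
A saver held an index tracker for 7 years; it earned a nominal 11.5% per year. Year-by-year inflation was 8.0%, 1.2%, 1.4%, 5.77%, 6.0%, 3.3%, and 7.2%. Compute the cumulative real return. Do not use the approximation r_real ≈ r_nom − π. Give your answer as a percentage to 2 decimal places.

55.71%

Cumulative inflation factor: 1.080 × 1.012 × 1.014 × 1.0577 × 1.060 × 1.033 × 1.072 ≈ 1.37596.
Nominal growth factor: 2.14252. Real growth factor = 2.14252 / 1.37596 ≈ 1.55711.
Total real return ≈ 55.7107%.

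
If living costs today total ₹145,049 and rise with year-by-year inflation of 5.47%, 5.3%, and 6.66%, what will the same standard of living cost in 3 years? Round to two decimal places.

Cumulative price-level factor: 1.0547 × 1.053 × 1.0666 ≈ 1.1845650001.
Multiplying ₹145,049 by the price-level factor gives the future nominal sum.

₹171,819.97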